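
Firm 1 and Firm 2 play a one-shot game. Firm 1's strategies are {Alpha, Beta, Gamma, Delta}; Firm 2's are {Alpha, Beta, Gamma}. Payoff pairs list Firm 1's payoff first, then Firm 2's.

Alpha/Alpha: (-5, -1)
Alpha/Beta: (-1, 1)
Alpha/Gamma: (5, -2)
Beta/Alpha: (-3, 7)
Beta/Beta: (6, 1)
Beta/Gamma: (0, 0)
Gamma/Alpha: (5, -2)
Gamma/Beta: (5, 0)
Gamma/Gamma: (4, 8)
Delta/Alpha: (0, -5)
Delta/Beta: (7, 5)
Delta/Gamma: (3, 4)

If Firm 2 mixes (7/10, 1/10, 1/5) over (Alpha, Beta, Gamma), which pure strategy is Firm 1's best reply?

Gamma

Compute Firm 1's expected payoff from each pure strategy against the given mix.
Alpha: (7/10)·(-5) + (1/10)·(-1) + (1/5)·5 = -13/5
Beta: (7/10)·(-3) + (1/10)·6 + (1/5)·0 = -3/2
Gamma: (7/10)·5 + (1/10)·5 + (1/5)·4 = 24/5
Delta: (7/10)·0 + (1/10)·7 + (1/5)·3 = 13/10
Highest expected payoff is 24/5, from Gamma.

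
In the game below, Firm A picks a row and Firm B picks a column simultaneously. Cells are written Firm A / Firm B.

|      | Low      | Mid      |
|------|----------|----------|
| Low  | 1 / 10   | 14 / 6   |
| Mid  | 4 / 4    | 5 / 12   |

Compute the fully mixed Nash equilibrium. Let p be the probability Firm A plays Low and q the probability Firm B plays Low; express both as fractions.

p = 2/3, q = 3/4

Each player's mixing probability is pinned down by making the *other* player indifferent.
Firm B indifferent between Low and Mid: p·10 + (1−p)·4 = p·6 + (1−p)·12 ⟹ 4 + 6p = 12 + (-6)p ⟹ p = 2/3.
Firm A indifferent between Low and Mid: q·1 + (1−q)·14 = q·4 + (1−q)·5 ⟹ 14 + (-13)q = 5 + (-1)q ⟹ q = 3/4.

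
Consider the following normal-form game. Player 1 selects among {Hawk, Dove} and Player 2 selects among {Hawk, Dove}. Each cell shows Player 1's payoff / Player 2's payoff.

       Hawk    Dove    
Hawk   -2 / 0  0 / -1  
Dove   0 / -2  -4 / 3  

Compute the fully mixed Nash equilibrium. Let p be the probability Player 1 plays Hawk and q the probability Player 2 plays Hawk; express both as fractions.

In a mixed NE each player is indifferent between their pure strategies, so the opponent's mix sets the indifference.
Player 2 indifferent between Hawk and Dove: p·0 + (1−p)·(-2) = p·(-1) + (1−p)·3 ⟹ (-2) + 2p = 3 + (-4)p ⟹ p = 5/6.
Player 1 indifferent between Hawk and Dove: q·(-2) + (1−q)·0 = q·0 + (1−q)·(-4) ⟹ 0 + (-2)q = (-4) + 4q ⟹ q = 2/3.

p = 5/6, q = 2/3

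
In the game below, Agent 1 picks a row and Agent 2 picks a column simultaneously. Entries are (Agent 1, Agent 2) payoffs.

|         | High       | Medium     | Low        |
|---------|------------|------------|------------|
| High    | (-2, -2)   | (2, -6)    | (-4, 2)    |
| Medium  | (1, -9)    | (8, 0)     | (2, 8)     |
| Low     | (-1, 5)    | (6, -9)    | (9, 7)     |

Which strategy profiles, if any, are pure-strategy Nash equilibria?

Find each player's best response to every opponent strategy; NE are the intersections.
Agent 1's best responses — vs High: Medium (payoff 1); vs Medium: Medium (payoff 8); vs Low: Low (payoff 9).
Agent 2's best responses — vs High: Low (payoff 2); vs Medium: Low (payoff 8); vs Low: Low (payoff 7).
The only mutual best response is (Low, Low); neither player gains by switching there.

(Low, Low)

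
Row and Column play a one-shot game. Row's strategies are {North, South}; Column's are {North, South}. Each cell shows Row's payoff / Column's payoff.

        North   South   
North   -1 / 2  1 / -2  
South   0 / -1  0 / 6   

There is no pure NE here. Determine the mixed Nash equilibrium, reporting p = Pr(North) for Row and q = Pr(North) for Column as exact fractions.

Each player's mixing probability is pinned down by making the *other* player indifferent.
Column indifferent between North and South: p·2 + (1−p)·(-1) = p·(-2) + (1−p)·6 ⟹ (-1) + 3p = 6 + (-8)p ⟹ p = 7/11.
Row indifferent between North and South: q·(-1) + (1−q)·1 = q·0 + (1−q)·0 ⟹ 1 + (-2)q = 0 + 0q ⟹ q = 1/2.

p = 7/11, q = 1/2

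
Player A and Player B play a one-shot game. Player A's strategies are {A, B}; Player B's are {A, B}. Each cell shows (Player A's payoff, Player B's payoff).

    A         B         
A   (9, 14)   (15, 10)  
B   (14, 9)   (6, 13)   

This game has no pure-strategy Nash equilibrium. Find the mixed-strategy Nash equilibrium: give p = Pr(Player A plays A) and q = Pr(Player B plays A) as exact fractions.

In a mixed NE each player is indifferent between their pure strategies, so the opponent's mix sets the indifference.
Player B indifferent between A and B: p·14 + (1−p)·9 = p·10 + (1−p)·13 ⟹ 9 + 5p = 13 + (-3)p ⟹ p = 1/2.
Player A indifferent between A and B: q·9 + (1−q)·15 = q·14 + (1−q)·6 ⟹ 15 + (-6)q = 6 + 8q ⟹ q = 9/14.

p = 1/2, q = 9/14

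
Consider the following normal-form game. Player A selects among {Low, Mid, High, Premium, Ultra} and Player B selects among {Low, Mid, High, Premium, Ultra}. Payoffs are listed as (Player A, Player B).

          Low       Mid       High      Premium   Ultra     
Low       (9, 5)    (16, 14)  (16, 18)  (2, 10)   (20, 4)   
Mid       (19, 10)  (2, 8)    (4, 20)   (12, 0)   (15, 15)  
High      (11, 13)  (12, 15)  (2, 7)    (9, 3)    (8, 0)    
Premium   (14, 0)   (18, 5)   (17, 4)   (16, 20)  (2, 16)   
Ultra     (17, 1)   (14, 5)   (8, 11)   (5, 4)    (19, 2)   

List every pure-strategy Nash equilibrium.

Find each player's best response to every opponent strategy; NE are the intersections.
Player A's best responses — vs Low: Mid (payoff 19); vs Mid: Premium (payoff 18); vs High: Premium (payoff 17); vs Premium: Premium (payoff 16); vs Ultra: Low (payoff 20).
Player B's best responses — vs Low: High (payoff 18); vs Mid: High (payoff 20); vs High: Mid (payoff 15); vs Premium: Premium (payoff 20); vs Ultra: High (payoff 11).
The only mutual best response is (Premium, Premium); neither player gains by switching there.

(Premium, Premium)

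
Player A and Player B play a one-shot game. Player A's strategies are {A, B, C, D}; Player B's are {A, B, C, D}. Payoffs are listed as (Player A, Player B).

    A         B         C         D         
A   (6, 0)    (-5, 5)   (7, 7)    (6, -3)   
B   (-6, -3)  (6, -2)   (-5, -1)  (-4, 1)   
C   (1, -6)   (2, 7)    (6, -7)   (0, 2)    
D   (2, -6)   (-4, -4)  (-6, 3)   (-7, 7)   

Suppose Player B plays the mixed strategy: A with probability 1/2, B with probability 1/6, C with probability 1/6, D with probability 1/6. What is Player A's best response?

Player A's best reply maximizes expected payoff against the mix.
A: (1/2)·6 + (1/6)·(-5) + (1/6)·7 + (1/6)·6 = 13/3
B: (1/2)·(-6) + (1/6)·6 + (1/6)·(-5) + (1/6)·(-4) = -7/2
C: (1/2)·1 + (1/6)·2 + (1/6)·6 + (1/6)·0 = 11/6
D: (1/2)·2 + (1/6)·(-4) + (1/6)·(-6) + (1/6)·(-7) = -11/6
Highest expected payoff is 13/3, from A.

A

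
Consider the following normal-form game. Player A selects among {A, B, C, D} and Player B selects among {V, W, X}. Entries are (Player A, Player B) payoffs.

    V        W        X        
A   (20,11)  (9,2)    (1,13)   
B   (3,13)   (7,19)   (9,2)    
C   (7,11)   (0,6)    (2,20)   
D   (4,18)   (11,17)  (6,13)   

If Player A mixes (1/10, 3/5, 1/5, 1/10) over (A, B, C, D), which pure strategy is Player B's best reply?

Player B's best reply maximizes expected payoff against the mix.
V: (1/10)·11 + (3/5)·13 + (1/5)·11 + (1/10)·18 = 129/10
W: (1/10)·2 + (3/5)·19 + (1/5)·6 + (1/10)·17 = 29/2
X: (1/10)·13 + (3/5)·2 + (1/5)·20 + (1/10)·13 = 39/5
Highest expected payoff is 29/2, from W.

W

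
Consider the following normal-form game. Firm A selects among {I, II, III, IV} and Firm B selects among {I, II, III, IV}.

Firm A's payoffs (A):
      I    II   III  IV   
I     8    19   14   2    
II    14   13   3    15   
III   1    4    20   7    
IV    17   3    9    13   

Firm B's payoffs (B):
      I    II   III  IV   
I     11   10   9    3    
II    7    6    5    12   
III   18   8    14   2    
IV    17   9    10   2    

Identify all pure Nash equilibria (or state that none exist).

(II, IV) and (IV, I)

Check mutual best responses: a cell is a NE iff neither player can gain by unilaterally deviating.
Firm A's best responses — vs I: IV (payoff 17); vs II: I (payoff 19); vs III: III (payoff 20); vs IV: II (payoff 15).
Firm B's best responses — vs I: I (payoff 11); vs II: IV (payoff 12); vs III: I (payoff 18); vs IV: I (payoff 17).
Mutual best responses occur at (II, IV) and (IV, I); at each, neither player gains by switching.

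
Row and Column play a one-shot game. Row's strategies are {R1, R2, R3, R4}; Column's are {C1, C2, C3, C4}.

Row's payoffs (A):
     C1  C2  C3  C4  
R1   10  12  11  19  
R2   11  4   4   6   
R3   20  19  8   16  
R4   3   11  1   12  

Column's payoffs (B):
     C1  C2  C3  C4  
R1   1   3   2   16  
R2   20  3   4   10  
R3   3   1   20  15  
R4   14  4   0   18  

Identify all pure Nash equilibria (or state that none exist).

(R1, C4)

Check mutual best responses: a cell is a NE iff neither player can gain by unilaterally deviating.
Row's best responses — vs C1: R3 (payoff 20); vs C2: R3 (payoff 19); vs C3: R1 (payoff 11); vs C4: R1 (payoff 19).
Column's best responses — vs R1: C4 (payoff 16); vs R2: C1 (payoff 20); vs R3: C3 (payoff 20); vs R4: C4 (payoff 18).
The only mutual best response is (R1, C4); neither player gains by switching there.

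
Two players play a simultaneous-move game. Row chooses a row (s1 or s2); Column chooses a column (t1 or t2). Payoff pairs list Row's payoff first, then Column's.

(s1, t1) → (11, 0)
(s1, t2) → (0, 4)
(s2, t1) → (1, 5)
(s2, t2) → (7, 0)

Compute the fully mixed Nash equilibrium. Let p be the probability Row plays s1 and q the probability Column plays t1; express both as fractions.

p = 5/9, q = 7/17

In a mixed NE each player is indifferent between their pure strategies, so the opponent's mix sets the indifference.
Column indifferent between t1 and t2: p·0 + (1−p)·5 = p·4 + (1−p)·0 ⟹ 5 + (-5)p = 0 + 4p ⟹ p = 5/9.
Row indifferent between s1 and s2: q·11 + (1−q)·0 = q·1 + (1−q)·7 ⟹ 0 + 11q = 7 + (-6)q ⟹ q = 7/17.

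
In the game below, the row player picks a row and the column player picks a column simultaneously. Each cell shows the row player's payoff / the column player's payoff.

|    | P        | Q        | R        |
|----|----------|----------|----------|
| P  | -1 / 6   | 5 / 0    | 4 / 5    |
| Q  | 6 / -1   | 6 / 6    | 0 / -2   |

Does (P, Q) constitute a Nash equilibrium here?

No

Holding the column player at Q: the row player gets 5 from P but could get 6 by switching to Q. The row player has a profitable deviation.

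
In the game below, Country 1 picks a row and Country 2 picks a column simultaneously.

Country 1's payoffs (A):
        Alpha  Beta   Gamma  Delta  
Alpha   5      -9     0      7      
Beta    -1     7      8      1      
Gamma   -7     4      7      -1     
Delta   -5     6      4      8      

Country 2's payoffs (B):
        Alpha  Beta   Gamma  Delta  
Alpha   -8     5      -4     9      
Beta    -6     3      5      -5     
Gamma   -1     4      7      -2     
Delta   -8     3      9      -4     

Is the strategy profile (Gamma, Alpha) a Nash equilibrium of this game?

Holding Country 2 at Alpha: Country 1 gets -7 from Gamma but could get 5 by switching to Alpha. Country 1 has a profitable deviation.

No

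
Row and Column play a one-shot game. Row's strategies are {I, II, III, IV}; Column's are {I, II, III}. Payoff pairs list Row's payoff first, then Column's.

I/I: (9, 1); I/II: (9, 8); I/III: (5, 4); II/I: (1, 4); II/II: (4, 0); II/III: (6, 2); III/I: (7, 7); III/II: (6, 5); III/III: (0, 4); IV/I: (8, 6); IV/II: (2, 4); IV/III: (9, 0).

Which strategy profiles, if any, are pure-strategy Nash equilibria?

A profile is a Nash equilibrium when each player is best-responding to the other.
Row's best responses — vs I: I (payoff 9); vs II: I (payoff 9); vs III: IV (payoff 9).
Column's best responses — vs I: II (payoff 8); vs II: I (payoff 4); vs III: I (payoff 7); vs IV: I (payoff 6).
The only mutual best response is (I, II); neither player gains by switching there.

(I, II)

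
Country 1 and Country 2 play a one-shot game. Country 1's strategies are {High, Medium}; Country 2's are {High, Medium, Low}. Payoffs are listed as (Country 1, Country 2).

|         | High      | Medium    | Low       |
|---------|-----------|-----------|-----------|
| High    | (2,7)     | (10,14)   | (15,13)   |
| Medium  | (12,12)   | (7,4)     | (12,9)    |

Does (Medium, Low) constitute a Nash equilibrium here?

No

Holding Country 2 at Low: Country 1 gets 12 from Medium but could get 15 by switching to High. Country 1 has a profitable deviation.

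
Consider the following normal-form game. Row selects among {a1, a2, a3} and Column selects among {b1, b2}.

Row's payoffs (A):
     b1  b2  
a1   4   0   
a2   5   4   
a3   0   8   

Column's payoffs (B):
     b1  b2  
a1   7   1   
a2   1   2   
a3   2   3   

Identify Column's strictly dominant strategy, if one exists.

Check whether one of Column's strategies beats all alternatives regardless of what the opponent does.
b1 is not dominant: against a2, b2 gives 2 > 1.
b2 is not dominant: against a1, b1 gives 7 > 1.
No single strategy is best against every opponent action.

No strictly dominant strategy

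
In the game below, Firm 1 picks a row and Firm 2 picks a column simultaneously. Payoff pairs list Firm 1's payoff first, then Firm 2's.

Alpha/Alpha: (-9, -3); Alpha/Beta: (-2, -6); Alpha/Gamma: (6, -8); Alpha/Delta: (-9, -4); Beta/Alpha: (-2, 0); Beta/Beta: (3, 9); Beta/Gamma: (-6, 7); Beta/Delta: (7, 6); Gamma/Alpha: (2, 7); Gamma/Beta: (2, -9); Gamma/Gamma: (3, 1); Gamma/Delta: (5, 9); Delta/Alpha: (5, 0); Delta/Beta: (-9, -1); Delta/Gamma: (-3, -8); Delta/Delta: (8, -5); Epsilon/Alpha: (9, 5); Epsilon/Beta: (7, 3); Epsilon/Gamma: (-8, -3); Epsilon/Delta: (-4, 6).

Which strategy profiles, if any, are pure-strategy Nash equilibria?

None

Find each player's best response to every opponent strategy; NE are the intersections.
Firm 1's best responses — vs Alpha: Epsilon (payoff 9); vs Beta: Epsilon (payoff 7); vs Gamma: Alpha (payoff 6); vs Delta: Delta (payoff 8).
Firm 2's best responses — vs Alpha: Alpha (payoff -3); vs Beta: Beta (payoff 9); vs Gamma: Delta (payoff 9); vs Delta: Alpha (payoff 0); vs Epsilon: Delta (payoff 6).
No cell has both players best-responding. For instance, Firm 1's best reply to Gamma is Alpha, but against Alpha Firm 2 prefers Alpha over Gamma.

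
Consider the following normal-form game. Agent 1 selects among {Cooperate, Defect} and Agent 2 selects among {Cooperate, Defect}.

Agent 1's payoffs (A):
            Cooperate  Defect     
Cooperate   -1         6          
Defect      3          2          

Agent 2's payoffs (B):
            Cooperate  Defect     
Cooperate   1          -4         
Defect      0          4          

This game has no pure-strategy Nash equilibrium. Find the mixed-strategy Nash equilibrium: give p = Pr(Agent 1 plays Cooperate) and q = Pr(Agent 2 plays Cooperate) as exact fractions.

In a mixed NE each player is indifferent between their pure strategies, so the opponent's mix sets the indifference.
Agent 2 indifferent between Cooperate and Defect: p·1 + (1−p)·0 = p·(-4) + (1−p)·4 ⟹ 0 + 1p = 4 + (-8)p ⟹ p = 4/9.
Agent 1 indifferent between Cooperate and Defect: q·(-1) + (1−q)·6 = q·3 + (1−q)·2 ⟹ 6 + (-7)q = 2 + 1q ⟹ q = 1/2.

p = 4/9, q = 1/2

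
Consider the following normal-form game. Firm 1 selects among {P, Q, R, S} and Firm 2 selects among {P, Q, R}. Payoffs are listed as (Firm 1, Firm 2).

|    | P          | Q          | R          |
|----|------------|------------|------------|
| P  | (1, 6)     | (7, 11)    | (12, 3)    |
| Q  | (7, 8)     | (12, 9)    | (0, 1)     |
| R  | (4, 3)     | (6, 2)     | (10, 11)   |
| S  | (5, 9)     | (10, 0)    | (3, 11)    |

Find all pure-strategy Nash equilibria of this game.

Find each player's best response to every opponent strategy; NE are the intersections.
Firm 1's best responses — vs P: Q (payoff 7); vs Q: Q (payoff 12); vs R: P (payoff 12).
Firm 2's best responses — vs P: Q (payoff 11); vs Q: Q (payoff 9); vs R: R (payoff 11); vs S: R (payoff 11).
The only mutual best response is (Q, Q); neither player gains by switching there.

(Q, Q)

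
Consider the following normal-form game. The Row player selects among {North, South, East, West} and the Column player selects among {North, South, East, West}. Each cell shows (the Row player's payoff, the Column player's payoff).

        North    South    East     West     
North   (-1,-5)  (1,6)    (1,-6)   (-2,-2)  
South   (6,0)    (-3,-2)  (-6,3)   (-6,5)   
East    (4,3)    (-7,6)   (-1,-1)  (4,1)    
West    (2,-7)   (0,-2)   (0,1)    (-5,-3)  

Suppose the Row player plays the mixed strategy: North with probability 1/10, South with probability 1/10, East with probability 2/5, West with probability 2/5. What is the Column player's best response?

The Column player's best reply maximizes expected payoff against the mix.
North: (1/10)·(-5) + (1/10)·0 + (2/5)·3 + (2/5)·(-7) = -21/10
South: (1/10)·6 + (1/10)·(-2) + (2/5)·6 + (2/5)·(-2) = 2
East: (1/10)·(-6) + (1/10)·3 + (2/5)·(-1) + (2/5)·1 = -3/10
West: (1/10)·(-2) + (1/10)·5 + (2/5)·1 + (2/5)·(-3) = -1/2
Highest expected payoff is 2, from South.

South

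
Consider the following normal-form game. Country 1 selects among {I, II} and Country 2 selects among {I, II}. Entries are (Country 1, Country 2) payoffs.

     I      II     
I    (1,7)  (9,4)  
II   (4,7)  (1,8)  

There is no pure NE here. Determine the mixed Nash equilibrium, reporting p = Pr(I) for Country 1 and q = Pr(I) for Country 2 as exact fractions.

Each player's mixing probability is pinned down by making the *other* player indifferent.
Country 2 indifferent between I and II: p·7 + (1−p)·7 = p·4 + (1−p)·8 ⟹ 7 + 0p = 8 + (-4)p ⟹ p = 1/4.
Country 1 indifferent between I and II: q·1 + (1−q)·9 = q·4 + (1−q)·1 ⟹ 9 + (-8)q = 1 + 3q ⟹ q = 8/11.

p = 1/4, q = 8/11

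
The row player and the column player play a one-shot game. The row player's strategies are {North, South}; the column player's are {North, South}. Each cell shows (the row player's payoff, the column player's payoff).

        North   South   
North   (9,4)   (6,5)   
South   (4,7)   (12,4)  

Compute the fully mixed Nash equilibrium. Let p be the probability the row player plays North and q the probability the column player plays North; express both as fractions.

Each player's mixing probability is pinned down by making the *other* player indifferent.
The column player indifferent between North and South: p·4 + (1−p)·7 = p·5 + (1−p)·4 ⟹ 7 + (-3)p = 4 + 1p ⟹ p = 3/4.
The row player indifferent between North and South: q·9 + (1−q)·6 = q·4 + (1−q)·12 ⟹ 6 + 3q = 12 + (-8)q ⟹ q = 6/11.

p = 3/4, q = 6/11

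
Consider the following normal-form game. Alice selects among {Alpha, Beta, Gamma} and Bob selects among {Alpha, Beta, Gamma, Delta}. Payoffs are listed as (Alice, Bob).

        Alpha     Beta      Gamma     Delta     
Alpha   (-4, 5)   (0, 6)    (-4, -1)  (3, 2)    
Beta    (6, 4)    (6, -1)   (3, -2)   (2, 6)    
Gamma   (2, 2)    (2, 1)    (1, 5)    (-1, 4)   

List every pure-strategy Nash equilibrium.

None

Check mutual best responses: a cell is a NE iff neither player can gain by unilaterally deviating.
Alice's best responses — vs Alpha: Beta (payoff 6); vs Beta: Beta (payoff 6); vs Gamma: Beta (payoff 3); vs Delta: Alpha (payoff 3).
Bob's best responses — vs Alpha: Beta (payoff 6); vs Beta: Delta (payoff 6); vs Gamma: Gamma (payoff 5).
No cell has both players best-responding. For instance, Alice's best reply to Beta is Beta, but against Beta Bob prefers Delta over Beta.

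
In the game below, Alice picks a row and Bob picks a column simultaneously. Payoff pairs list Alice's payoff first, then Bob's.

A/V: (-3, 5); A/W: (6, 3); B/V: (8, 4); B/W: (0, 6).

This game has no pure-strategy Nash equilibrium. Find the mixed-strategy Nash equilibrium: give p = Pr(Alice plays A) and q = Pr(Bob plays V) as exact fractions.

Each player's mixing probability is pinned down by making the *other* player indifferent.
Bob indifferent between V and W: p·5 + (1−p)·4 = p·3 + (1−p)·6 ⟹ 4 + 1p = 6 + (-3)p ⟹ p = 1/2.
Alice indifferent between A and B: q·(-3) + (1−q)·6 = q·8 + (1−q)·0 ⟹ 6 + (-9)q = 0 + 8q ⟹ q = 6/17.

p = 1/2, q = 6/17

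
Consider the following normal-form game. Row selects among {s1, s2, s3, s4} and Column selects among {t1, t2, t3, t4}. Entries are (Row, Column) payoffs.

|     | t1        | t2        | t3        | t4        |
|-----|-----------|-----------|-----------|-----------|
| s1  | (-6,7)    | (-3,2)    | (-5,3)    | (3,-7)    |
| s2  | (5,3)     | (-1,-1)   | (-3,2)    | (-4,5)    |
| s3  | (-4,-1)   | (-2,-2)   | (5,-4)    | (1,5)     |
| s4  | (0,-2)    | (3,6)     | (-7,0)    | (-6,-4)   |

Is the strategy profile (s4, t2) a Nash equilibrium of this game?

Holding Column at t2: Row gets 3 from s4, versus -3 from s1, -1 from s2, -2 from s3. No profitable deviation for Row.
Holding Row at s4: Column gets 6 from t2, versus -2 from t1, 0 from t3, -4 from t4. No profitable deviation for Column either.

Yes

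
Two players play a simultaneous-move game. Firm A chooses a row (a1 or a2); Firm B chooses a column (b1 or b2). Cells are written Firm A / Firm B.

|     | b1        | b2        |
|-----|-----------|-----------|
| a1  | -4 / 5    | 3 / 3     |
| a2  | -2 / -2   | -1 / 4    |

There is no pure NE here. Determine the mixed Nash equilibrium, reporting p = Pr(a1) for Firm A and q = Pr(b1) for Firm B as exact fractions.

Each player's mixing probability is pinned down by making the *other* player indifferent.
Firm B indifferent between b1 and b2: p·5 + (1−p)·(-2) = p·3 + (1−p)·4 ⟹ (-2) + 7p = 4 + (-1)p ⟹ p = 3/4.
Firm A indifferent between a1 and a2: q·(-4) + (1−q)·3 = q·(-2) + (1−q)·(-1) ⟹ 3 + (-7)q = (-1) + (-1)q ⟹ q = 2/3.

p = 3/4, q = 2/3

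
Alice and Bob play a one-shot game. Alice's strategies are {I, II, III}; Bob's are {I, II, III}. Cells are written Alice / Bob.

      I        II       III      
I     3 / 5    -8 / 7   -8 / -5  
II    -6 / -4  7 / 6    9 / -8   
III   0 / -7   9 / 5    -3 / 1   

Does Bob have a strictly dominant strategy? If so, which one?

A strategy is strictly dominant if it gives Bob a strictly higher payoff than every other strategy, against every choice by the opponent.
II strictly dominates: vs I: 7 > each of {5, -5}; vs II: 6 > each of {-4, -8}; vs III: 5 > each of {-7, 1}.

II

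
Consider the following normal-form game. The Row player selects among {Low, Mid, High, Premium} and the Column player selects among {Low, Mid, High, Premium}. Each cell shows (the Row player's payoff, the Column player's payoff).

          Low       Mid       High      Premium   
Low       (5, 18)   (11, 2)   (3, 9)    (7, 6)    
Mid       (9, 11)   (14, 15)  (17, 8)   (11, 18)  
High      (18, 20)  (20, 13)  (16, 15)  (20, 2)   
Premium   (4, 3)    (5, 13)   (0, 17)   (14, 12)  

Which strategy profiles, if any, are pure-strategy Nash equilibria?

Check mutual best responses: a cell is a NE iff neither player can gain by unilaterally deviating.
The Row player's best responses — vs Low: High (payoff 18); vs Mid: High (payoff 20); vs High: Mid (payoff 17); vs Premium: High (payoff 20).
The Column player's best responses — vs Low: Low (payoff 18); vs Mid: Premium (payoff 18); vs High: Low (payoff 20); vs Premium: High (payoff 17).
The only mutual best response is (High, Low); neither player gains by switching there.

(High, Low)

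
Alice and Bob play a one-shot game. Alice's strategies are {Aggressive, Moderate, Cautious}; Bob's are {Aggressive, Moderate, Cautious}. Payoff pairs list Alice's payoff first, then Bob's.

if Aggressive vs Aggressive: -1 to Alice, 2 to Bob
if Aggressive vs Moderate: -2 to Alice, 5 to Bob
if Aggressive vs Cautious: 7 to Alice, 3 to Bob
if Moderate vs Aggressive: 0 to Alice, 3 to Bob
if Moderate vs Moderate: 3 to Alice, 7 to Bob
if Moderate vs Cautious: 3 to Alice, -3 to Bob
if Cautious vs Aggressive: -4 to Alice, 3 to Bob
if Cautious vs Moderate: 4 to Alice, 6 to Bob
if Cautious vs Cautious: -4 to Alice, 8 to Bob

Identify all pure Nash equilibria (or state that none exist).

There is no pure-strategy Nash equilibrium

Check mutual best responses: a cell is a NE iff neither player can gain by unilaterally deviating.
Alice's best responses — vs Aggressive: Moderate (payoff 0); vs Moderate: Cautious (payoff 4); vs Cautious: Aggressive (payoff 7).
Bob's best responses — vs Aggressive: Moderate (payoff 5); vs Moderate: Moderate (payoff 7); vs Cautious: Cautious (payoff 8).
No cell has both players best-responding. For instance, Alice's best reply to Aggressive is Moderate, but against Moderate Bob prefers Moderate over Aggressive.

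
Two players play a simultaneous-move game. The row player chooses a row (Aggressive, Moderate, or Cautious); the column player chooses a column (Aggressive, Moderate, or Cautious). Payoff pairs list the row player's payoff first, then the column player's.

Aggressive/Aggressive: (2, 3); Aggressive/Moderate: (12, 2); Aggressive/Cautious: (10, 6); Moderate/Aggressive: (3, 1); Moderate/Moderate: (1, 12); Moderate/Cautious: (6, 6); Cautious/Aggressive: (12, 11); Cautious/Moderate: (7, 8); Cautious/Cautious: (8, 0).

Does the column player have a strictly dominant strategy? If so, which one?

None

Check whether one of the column player's strategies beats all alternatives regardless of what the opponent does.
Aggressive is not dominant: against Aggressive, Cautious gives 6 > 3.
Moderate is not dominant: against Aggressive, Aggressive gives 3 > 2.
Cautious is not dominant: against Moderate, Moderate gives 12 > 6.
No single strategy is best against every opponent action.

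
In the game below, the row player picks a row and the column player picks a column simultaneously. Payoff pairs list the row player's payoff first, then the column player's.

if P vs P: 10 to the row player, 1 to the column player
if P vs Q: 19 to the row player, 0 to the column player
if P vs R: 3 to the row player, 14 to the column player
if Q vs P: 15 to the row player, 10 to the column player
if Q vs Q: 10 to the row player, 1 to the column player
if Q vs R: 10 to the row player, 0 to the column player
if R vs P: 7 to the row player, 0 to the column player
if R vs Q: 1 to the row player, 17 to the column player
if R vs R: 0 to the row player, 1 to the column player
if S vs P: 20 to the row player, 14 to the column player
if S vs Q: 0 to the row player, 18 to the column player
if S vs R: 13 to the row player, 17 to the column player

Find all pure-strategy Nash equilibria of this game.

No pure-strategy Nash equilibrium

Find each player's best response to every opponent strategy; NE are the intersections.
The row player's best responses — vs P: S (payoff 20); vs Q: P (payoff 19); vs R: S (payoff 13).
The column player's best responses — vs P: R (payoff 14); vs Q: P (payoff 10); vs R: Q (payoff 17); vs S: Q (payoff 18).
No cell has both players best-responding. For instance, the row player's best reply to Q is P, but against P the column player prefers R over Q.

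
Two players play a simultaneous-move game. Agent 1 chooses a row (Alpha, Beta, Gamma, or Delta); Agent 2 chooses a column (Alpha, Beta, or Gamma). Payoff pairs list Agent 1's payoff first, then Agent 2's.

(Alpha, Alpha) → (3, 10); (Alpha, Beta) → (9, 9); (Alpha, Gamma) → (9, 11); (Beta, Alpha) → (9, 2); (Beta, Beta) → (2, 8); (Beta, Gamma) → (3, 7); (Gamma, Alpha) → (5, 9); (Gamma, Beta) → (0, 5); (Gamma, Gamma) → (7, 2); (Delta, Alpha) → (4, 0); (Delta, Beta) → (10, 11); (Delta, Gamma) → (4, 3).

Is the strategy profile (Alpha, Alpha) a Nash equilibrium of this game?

Holding Agent 2 at Alpha: Agent 1 gets 3 from Alpha but could get 9 by switching to Beta. Agent 1 has a profitable deviation.

No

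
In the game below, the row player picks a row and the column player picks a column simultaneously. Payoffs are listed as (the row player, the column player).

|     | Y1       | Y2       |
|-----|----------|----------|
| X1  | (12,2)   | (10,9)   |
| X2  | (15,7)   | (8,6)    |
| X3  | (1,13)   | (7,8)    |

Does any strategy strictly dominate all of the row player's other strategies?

A strategy is strictly dominant if it gives the row player a strictly higher payoff than every other strategy, against every choice by the opponent.
X1 is not dominant: against Y1, X2 gives 15 > 12.
X2 is not dominant: against Y2, X1 gives 10 > 8.
X3 is not dominant: against Y1, X1 gives 12 > 1.
No single strategy is best against every opponent action.

None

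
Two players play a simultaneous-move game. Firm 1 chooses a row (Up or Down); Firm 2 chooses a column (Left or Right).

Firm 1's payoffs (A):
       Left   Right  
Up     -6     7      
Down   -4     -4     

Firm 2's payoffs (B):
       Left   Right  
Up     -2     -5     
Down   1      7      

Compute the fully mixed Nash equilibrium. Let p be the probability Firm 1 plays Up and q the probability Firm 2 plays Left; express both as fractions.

p = 2/3, q = 11/13

Each player's mixing probability is pinned down by making the *other* player indifferent.
Firm 2 indifferent between Left and Right: p·(-2) + (1−p)·1 = p·(-5) + (1−p)·7 ⟹ 1 + (-3)p = 7 + (-12)p ⟹ p = 2/3.
Firm 1 indifferent between Up and Down: q·(-6) + (1−q)·7 = q·(-4) + (1−q)·(-4) ⟹ 7 + (-13)q = (-4) + 0q ⟹ q = 11/13.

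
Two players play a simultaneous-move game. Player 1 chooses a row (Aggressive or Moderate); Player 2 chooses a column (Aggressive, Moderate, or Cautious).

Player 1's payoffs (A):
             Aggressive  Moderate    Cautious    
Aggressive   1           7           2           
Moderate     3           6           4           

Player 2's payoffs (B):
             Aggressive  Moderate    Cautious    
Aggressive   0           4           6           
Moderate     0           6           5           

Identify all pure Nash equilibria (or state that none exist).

No pure-strategy Nash equilibrium

A profile is a Nash equilibrium when each player is best-responding to the other.
Player 1's best responses — vs Aggressive: Moderate (payoff 3); vs Moderate: Aggressive (payoff 7); vs Cautious: Moderate (payoff 4).
Player 2's best responses — vs Aggressive: Cautious (payoff 6); vs Moderate: Moderate (payoff 6).
No cell has both players best-responding. For instance, Player 1's best reply to Moderate is Aggressive, but against Aggressive Player 2 prefers Cautious over Moderate.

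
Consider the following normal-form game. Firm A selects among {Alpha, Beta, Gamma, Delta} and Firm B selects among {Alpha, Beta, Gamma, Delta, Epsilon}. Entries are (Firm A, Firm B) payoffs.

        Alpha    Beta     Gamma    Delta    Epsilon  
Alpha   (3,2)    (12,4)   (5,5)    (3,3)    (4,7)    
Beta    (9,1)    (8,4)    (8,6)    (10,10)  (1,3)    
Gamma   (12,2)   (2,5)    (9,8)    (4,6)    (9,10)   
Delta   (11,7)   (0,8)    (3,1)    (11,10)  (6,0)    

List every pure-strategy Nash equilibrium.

Find each player's best response to every opponent strategy; NE are the intersections.
Firm A's best responses — vs Alpha: Gamma (payoff 12); vs Beta: Alpha (payoff 12); vs Gamma: Gamma (payoff 9); vs Delta: Delta (payoff 11); vs Epsilon: Gamma (payoff 9).
Firm B's best responses — vs Alpha: Epsilon (payoff 7); vs Beta: Delta (payoff 10); vs Gamma: Epsilon (payoff 10); vs Delta: Delta (payoff 10).
Mutual best responses occur at (Gamma, Epsilon) and (Delta, Delta); at each, neither player gains by switching.

(Gamma, Epsilon) and (Delta, Delta)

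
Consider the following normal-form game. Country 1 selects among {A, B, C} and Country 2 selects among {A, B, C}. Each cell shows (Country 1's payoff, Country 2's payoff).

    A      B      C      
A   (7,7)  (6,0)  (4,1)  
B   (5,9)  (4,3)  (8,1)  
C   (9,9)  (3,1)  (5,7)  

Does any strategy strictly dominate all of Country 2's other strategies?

A

Check whether one of Country 2's strategies beats all alternatives regardless of what the opponent does.
A strictly dominates: vs A: 7 > each of {0, 1}; vs B: 9 > each of {3, 1}; vs C: 9 > each of {1, 7}.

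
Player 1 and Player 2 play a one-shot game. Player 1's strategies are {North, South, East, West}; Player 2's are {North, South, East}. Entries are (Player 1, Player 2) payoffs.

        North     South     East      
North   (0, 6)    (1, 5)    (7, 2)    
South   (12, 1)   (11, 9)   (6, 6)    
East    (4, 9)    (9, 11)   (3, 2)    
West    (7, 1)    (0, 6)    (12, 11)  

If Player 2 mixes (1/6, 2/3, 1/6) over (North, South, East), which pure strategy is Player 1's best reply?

South

Player 1's best reply maximizes expected payoff against the mix.
North: (1/6)·0 + (2/3)·1 + (1/6)·7 = 11/6
South: (1/6)·12 + (2/3)·11 + (1/6)·6 = 31/3
East: (1/6)·4 + (2/3)·9 + (1/6)·3 = 43/6
West: (1/6)·7 + (2/3)·0 + (1/6)·12 = 19/6
Highest expected payoff is 31/3, from South.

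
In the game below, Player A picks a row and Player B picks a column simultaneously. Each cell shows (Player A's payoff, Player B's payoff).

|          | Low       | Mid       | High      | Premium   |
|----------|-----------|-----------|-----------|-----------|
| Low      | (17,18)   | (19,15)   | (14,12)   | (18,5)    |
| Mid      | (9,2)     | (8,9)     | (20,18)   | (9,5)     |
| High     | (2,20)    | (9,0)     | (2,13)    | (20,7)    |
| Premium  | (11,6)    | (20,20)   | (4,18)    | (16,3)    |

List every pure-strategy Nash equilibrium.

Find each player's best response to every opponent strategy; NE are the intersections.
Player A's best responses — vs Low: Low (payoff 17); vs Mid: Premium (payoff 20); vs High: Mid (payoff 20); vs Premium: High (payoff 20).
Player B's best responses — vs Low: Low (payoff 18); vs Mid: High (payoff 18); vs High: Low (payoff 20); vs Premium: Mid (payoff 20).
Mutual best responses occur at (Low, Low), (Mid, High), and (Premium, Mid); at each, neither player gains by switching.

(Low, Low), (Mid, High), and (Premium, Mid)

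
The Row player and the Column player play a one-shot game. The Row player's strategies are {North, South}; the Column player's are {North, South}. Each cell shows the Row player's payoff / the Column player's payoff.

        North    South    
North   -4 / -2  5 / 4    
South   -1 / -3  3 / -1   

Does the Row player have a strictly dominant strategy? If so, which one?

No strictly dominant strategy

Check whether one of the Row player's strategies beats all alternatives regardless of what the opponent does.
North is not dominant: against North, South gives -1 > -4.
South is not dominant: against South, North gives 5 > 3.
No single strategy is best against every opponent action.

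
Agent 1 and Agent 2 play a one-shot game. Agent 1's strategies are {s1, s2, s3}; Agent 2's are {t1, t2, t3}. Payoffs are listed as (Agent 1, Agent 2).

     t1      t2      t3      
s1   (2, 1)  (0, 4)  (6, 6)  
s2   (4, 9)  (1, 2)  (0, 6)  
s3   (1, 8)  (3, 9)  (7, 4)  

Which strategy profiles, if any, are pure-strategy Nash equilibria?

(s2, t1) and (s3, t2)

Check mutual best responses: a cell is a NE iff neither player can gain by unilaterally deviating.
Agent 1's best responses — vs t1: s2 (payoff 4); vs t2: s3 (payoff 3); vs t3: s3 (payoff 7).
Agent 2's best responses — vs s1: t3 (payoff 6); vs s2: t1 (payoff 9); vs s3: t2 (payoff 9).
Mutual best responses occur at (s2, t1) and (s3, t2); at each, neither player gains by switching.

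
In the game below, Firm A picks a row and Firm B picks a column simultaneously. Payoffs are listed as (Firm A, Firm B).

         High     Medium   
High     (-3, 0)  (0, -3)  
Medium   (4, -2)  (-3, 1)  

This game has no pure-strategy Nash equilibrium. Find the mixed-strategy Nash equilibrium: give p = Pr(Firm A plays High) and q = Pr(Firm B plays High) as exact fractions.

In a mixed NE each player is indifferent between their pure strategies, so the opponent's mix sets the indifference.
Firm B indifferent between High and Medium: p·0 + (1−p)·(-2) = p·(-3) + (1−p)·1 ⟹ (-2) + 2p = 1 + (-4)p ⟹ p = 1/2.
Firm A indifferent between High and Medium: q·(-3) + (1−q)·0 = q·4 + (1−q)·(-3) ⟹ 0 + (-3)q = (-3) + 7q ⟹ q = 3/10.

p = 1/2, q = 3/10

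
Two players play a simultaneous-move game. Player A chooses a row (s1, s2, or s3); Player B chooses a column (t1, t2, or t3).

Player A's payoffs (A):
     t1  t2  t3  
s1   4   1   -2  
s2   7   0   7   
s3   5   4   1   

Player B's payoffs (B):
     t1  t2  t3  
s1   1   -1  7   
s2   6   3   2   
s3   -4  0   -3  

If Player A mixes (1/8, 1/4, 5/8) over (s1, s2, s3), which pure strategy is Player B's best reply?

t2

Player B's best reply maximizes expected payoff against the mix.
t1: (1/8)·1 + (1/4)·6 + (5/8)·(-4) = -7/8
t2: (1/8)·(-1) + (1/4)·3 + (5/8)·0 = 5/8
t3: (1/8)·7 + (1/4)·2 + (5/8)·(-3) = -1/2
Highest expected payoff is 5/8, from t2.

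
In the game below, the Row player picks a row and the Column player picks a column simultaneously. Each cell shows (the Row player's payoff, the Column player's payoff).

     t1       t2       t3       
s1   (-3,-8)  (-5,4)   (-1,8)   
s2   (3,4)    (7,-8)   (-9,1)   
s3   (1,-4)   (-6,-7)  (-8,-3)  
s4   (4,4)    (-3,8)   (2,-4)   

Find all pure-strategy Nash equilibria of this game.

There is no pure-strategy Nash equilibrium

Check mutual best responses: a cell is a NE iff neither player can gain by unilaterally deviating.
The Row player's best responses — vs t1: s4 (payoff 4); vs t2: s2 (payoff 7); vs t3: s4 (payoff 2).
The Column player's best responses — vs s1: t3 (payoff 8); vs s2: t1 (payoff 4); vs s3: t3 (payoff -3); vs s4: t2 (payoff 8).
No cell has both players best-responding. For instance, the Row player's best reply to t2 is s2, but against s2 the Column player prefers t1 over t2.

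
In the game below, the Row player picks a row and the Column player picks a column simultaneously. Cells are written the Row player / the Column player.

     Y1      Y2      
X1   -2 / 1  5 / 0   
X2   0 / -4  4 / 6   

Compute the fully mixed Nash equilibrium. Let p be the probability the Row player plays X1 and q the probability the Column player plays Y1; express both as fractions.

Each player's mixing probability is pinned down by making the *other* player indifferent.
The Column player indifferent between Y1 and Y2: p·1 + (1−p)·(-4) = p·0 + (1−p)·6 ⟹ (-4) + 5p = 6 + (-6)p ⟹ p = 10/11.
The Row player indifferent between X1 and X2: q·(-2) + (1−q)·5 = q·0 + (1−q)·4 ⟹ 5 + (-7)q = 4 + (-4)q ⟹ q = 1/3.

p = 10/11, q = 1/3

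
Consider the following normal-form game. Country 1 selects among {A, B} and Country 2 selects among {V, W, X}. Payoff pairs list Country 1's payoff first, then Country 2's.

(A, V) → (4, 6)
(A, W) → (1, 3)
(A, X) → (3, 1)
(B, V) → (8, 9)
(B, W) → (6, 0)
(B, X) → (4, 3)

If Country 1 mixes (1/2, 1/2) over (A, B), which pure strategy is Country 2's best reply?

Country 2's best reply maximizes expected payoff against the mix.
V: (1/2)·6 + (1/2)·9 = 15/2
W: (1/2)·3 + (1/2)·0 = 3/2
X: (1/2)·1 + (1/2)·3 = 2
Highest expected payoff is 15/2, from V.

V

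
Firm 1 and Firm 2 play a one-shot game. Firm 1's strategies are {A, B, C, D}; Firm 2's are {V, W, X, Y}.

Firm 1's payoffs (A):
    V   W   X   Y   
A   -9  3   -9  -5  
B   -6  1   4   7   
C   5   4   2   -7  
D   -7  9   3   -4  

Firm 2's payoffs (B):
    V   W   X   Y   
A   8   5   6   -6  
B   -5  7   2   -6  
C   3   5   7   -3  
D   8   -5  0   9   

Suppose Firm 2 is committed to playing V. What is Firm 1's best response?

With Firm 2 fixed at V, Firm 1's payoffs are: A → -9, B → -6, C → 5, D → -7.
The maximum is 5, achieved by C.

C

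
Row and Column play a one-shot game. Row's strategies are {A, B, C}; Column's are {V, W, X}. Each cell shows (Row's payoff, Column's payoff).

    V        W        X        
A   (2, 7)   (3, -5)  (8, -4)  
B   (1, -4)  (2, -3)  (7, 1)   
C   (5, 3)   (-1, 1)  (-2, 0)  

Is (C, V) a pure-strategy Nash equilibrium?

Yes

Holding Column at V: Row gets 5 from C, versus 2 from A, 1 from B. No profitable deviation for Row.
Holding Row at C: Column gets 3 from V, versus 1 from W, 0 from X. No profitable deviation for Column either.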